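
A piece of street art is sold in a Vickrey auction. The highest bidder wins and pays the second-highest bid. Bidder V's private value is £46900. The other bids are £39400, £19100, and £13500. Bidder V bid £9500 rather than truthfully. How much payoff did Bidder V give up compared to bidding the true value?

Regret: £7500.

The highest competing bid is £39400.
Bidding truthfully at £46900: Bidder V has the top bid, wins, and pays the second-highest bid £39400. Payoff = £46900 − £39400 = £7500.
Bidding £9500: the top bid is £39400 (a rival), so Bidder V loses. Payoff = £0.
Regret = truthful payoff − actual payoff = £7500 − £0 = £7500.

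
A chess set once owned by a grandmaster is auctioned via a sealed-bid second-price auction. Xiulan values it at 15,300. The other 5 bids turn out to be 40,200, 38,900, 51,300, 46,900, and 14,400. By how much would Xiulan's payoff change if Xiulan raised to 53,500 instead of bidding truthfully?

Change in payoff: -36,000.

The highest competing bid is 51,300.
Bidding truthfully at 15,300: the top bid is 51,300 (a rival), so Xiulan loses. Payoff = 0.
Bidding 53,500: Xiulan has the top bid, wins, and pays the second-highest bid 51,300. Payoff = 15,300 − 51,300 = -36,000.
Change = -36,000 − 0 = -36,000.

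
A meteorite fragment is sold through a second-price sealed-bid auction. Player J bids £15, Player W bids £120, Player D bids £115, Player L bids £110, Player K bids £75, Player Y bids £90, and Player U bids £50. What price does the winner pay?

The winner pays £115.

Ranking the bids: Player W £120, then Player D £115, then Player L £110, then Player Y £90, then Player K £75, then Player U £50, then Player J £15.
Player W has the highest bid, so Player W wins.
The second-highest bid is £115, so that is what Player W pays.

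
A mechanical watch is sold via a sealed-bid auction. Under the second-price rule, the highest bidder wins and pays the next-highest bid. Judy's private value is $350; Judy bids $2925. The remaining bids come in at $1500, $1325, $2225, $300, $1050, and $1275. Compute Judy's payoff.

Highest competing bid: $2225.
Judy's bid $2925 is the highest overall, so Judy wins and pays the second-highest bid, $2225.
Payoff = value − price = $350 − $2225 = -$1875.

-$1875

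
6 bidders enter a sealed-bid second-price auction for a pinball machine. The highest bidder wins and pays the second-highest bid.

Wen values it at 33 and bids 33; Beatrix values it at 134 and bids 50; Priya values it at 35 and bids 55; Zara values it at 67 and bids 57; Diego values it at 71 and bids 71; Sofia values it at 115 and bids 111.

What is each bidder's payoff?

Wen 0, Beatrix 0, Priya 0, Zara 0, Diego 0, Sofia 44.

Bids in descending order: Sofia 111; Diego 71; Zara 57; Priya 55; Beatrix 50; Wen 33.
Sofia has the top bid and wins; the price is the second-highest bid, 71.
Sofia's payoff = 115 − 71 = 44. All other bidders lose, so their payoff is 0.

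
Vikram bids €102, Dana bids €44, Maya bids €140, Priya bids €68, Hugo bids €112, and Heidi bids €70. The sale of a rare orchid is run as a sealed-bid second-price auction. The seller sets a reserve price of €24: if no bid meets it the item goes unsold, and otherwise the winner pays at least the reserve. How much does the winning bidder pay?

Sorted high to low: Maya €140, then Hugo €112, then Vikram €102, then Heidi €70, then Priya €68, then Dana €44.
Maya has the highest bid, so Maya wins.
The second-highest bid is €112, which exceeds the reserve, so that sets the price.

€112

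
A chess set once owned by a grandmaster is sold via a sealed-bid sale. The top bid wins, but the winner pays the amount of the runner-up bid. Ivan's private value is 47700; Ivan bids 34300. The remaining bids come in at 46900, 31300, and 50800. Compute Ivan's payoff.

Ivan's payoff: 0.

Highest competing bid: 50800.
Ivan's bid 34300 is not the highest, so Ivan loses, pays nothing, and earns zero payoff.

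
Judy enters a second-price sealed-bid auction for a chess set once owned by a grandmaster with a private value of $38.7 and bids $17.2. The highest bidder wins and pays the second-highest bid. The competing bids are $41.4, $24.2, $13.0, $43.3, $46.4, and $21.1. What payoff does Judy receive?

Highest competing bid: $46.4.
Judy's bid $17.2 is not the highest, so Judy loses, pays nothing, and earns zero payoff.

Judy's payoff: $0.0.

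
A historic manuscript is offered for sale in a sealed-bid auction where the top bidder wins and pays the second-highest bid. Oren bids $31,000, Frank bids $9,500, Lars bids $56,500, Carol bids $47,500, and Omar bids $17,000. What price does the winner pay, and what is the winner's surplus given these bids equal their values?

Bids in descending order: Lars $56,500 > Carol $47,500 > Oren $31,000 > Omar $17,000 > Frank $9,500.
Lars is the highest bidder, so Lars wins.
Under the second-price rule, the price is the second-highest bid: $47,500.
Surplus = $56,500 − $47,500 = $9,000.

The winner pays $47,500 for a surplus of $9,000.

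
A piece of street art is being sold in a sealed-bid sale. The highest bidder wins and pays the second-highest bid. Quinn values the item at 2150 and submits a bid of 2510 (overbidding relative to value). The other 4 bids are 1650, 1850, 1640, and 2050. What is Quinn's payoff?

Quinn's payoff: 100.

Highest competing bid: 2050.
Quinn's bid 2510 is the highest overall, so Quinn wins and pays the second-highest bid, 2050.
Payoff = value − price = 2150 − 2050 = 100.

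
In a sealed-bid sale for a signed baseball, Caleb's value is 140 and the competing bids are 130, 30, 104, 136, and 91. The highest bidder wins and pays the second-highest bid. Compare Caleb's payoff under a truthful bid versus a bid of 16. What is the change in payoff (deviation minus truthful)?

The highest competing bid is 136.
Bidding truthfully at 140: Caleb has the top bid, wins, and pays the second-highest bid 136. Payoff = 140 − 136 = 4.
Bidding 16: the top bid is 136 (a rival), so Caleb loses. Payoff = 0.
Change = 0 − 4 = -4.

Change in payoff: -4.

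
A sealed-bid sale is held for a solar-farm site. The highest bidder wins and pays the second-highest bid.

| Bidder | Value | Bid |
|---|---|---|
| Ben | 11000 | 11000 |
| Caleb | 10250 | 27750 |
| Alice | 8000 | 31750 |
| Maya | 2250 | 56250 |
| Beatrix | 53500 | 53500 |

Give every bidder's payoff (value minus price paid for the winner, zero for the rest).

Bids in descending order: Maya 56250, then Beatrix 53500, then Alice 31750, then Caleb 27750, then Ben 11000.
Maya has the top bid and wins; the price is the second-highest bid, 53500.
Maya's payoff = 2250 − 53500 = -51250. All other bidders lose, so their payoff is 0.

Ben 0, Caleb 0, Alice 0, Maya -51250, Beatrix 0.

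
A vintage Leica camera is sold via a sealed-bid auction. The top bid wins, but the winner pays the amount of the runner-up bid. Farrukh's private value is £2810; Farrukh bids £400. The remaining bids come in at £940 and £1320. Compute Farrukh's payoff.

£0

Highest competing bid: £1320.
Farrukh's bid £400 is not the highest, so Farrukh loses, pays nothing, and earns zero payoff.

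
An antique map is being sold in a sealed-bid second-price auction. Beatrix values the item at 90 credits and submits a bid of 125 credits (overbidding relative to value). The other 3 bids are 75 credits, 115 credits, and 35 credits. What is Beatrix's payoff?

Payoff = -25 credits.

Highest competing bid: 115 credits.
Beatrix's bid 125 credits is the highest overall, so Beatrix wins and pays the second-highest bid, 115 credits.
Payoff = value − price = 90 credits − 115 credits = -25 credits.
Overbidding won the item at a price above value — truthful bidding would have avoided this loss.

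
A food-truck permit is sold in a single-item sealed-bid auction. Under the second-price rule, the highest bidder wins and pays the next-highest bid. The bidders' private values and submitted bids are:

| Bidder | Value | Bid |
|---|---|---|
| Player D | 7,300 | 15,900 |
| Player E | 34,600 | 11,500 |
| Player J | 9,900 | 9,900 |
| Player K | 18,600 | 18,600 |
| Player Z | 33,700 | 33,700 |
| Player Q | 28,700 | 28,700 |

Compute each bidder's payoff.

Bids in descending order: Player Z 33,700; Player Q 28,700; Player K 18,600; Player D 15,900; Player E 11,500; Player J 9,900.
Player Z has the top bid and wins; the price is the second-highest bid, 28,700.
Player Z's payoff = 33,700 − 28,700 = 5,000. All other bidders lose, so their payoff is 0.

Payoffs: Player D 0, Player E 0, Player J 0, Player K 0, Player Z 5,000, Player Q 0.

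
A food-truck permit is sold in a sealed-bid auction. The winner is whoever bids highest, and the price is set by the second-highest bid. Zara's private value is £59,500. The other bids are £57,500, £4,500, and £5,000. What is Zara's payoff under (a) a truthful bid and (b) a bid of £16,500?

The highest competing bid is £57,500.
Bidding truthfully at £59,500: Zara has the top bid, wins, and pays the second-highest bid £57,500. Payoff = £59,500 − £57,500 = £2,000.
Bidding £16,500: the top bid is £57,500 (a rival), so Zara loses. Payoff = £0.

Truthful: £2,000; alternative: £0.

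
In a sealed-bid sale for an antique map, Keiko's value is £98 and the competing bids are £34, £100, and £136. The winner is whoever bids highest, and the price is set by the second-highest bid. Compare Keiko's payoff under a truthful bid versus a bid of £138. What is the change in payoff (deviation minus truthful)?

The highest competing bid is £136.
Bidding truthfully at £98: the top bid is £136 (a rival), so Keiko loses. Payoff = £0.
Bidding £138: Keiko has the top bid, wins, and pays the second-highest bid £136. Payoff = £98 − £136 = -£38.
Change = -£38 − £0 = -£38.

-£38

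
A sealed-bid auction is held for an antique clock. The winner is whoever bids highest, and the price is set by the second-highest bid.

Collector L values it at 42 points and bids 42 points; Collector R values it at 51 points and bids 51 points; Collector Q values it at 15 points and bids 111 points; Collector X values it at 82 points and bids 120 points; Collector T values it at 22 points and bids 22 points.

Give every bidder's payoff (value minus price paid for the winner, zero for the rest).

Ordered from highest: Collector X 120 points; Collector Q 111 points; Collector R 51 points; Collector L 42 points; Collector T 22 points.
Collector X has the top bid and wins; the price is the second-highest bid, 111 points.
Collector X's payoff = 82 points − 111 points = -29 points. All other bidders lose, so their payoff is 0.

Payoffs: Collector L 0 points, Collector R 0 points, Collector Q 0 points, Collector X -29 points, Collector T 0 points.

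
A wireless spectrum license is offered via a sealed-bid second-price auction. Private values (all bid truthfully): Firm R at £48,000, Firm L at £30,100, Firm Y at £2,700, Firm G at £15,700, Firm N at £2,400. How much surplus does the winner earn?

Surplus = £17,900.

Ranking the bids: Firm R £48,000; Firm L £30,100; Firm G £15,700; Firm Y £2,700; Firm N £2,400.
Firm R wins with the top bid and pays the second-highest, £30,100.
Surplus = £48,000 − £30,100 = £17,900.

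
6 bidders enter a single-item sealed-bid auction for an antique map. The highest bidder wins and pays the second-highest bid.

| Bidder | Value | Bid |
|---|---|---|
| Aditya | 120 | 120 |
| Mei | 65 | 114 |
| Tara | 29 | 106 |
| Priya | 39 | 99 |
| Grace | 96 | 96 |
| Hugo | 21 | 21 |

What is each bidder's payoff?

Ranking the bids: Aditya 120 > Mei 114 > Tara 106 > Priya 99 > Grace 96 > Hugo 21.
Aditya has the top bid and wins; the price is the second-highest bid, 114.
Aditya's payoff = 120 − 114 = 6. All other bidders lose, so their payoff is 0.

Payoffs: Aditya 6, Mei 0, Tara 0, Priya 0, Grace 0, Hugo 0.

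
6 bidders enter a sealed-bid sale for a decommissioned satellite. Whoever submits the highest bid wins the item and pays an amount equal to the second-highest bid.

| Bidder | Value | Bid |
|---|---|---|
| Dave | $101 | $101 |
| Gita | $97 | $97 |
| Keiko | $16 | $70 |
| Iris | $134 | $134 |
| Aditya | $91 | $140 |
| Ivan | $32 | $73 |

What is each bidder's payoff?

Dave $0, Gita $0, Keiko $0, Iris $0, Aditya -$43, Ivan $0.

Sorted high to low: Aditya $140; Iris $134; Dave $101; Gita $97; Ivan $73; Keiko $70.
Aditya has the top bid and wins; the price is the second-highest bid, $134.
Aditya's payoff = $91 − $134 = -$43. All other bidders lose, so their payoff is 0.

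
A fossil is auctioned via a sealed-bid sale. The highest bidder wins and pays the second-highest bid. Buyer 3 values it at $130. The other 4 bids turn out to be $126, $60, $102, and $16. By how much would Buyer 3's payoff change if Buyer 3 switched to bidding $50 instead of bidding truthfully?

Change in payoff: -$4.

The highest competing bid is $126.
Bidding truthfully at $130: Buyer 3 has the top bid, wins, and pays the second-highest bid $126. Payoff = $130 − $126 = $4.
Bidding $50: the top bid is $126 (a rival), so Buyer 3 loses. Payoff = $0.
Change = $0 − $4 = -$4.
Deviating from a truthful bid can only lose payoff in a second-price auction — never gain.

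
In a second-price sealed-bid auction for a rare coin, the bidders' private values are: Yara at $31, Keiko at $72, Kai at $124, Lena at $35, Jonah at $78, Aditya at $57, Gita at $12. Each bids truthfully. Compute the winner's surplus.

Winner's surplus: $46.

Ranking the bids: Kai $124, then Jonah $78, then Keiko $72, then Aditya $57, then Lena $35, then Yara $31, then Gita $12.
Kai wins with the top bid and pays the second-highest, $78.
Surplus = $124 − $78 = $46.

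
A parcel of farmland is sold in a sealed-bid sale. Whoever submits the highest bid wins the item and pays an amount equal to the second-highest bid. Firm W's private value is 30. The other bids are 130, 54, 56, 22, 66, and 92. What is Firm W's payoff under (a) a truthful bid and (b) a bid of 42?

The highest competing bid is 130.
Bidding truthfully at 30: the top bid is 130 (a rival), so Firm W loses. Payoff = 0.
Bidding 42: the top bid is 130 (a rival), so Firm W loses. Payoff = 0.

(a) 0  (b) 0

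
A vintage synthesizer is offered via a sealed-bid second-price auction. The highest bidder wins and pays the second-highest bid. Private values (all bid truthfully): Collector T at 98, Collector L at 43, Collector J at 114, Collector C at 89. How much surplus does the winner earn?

Ranking the bids: Collector J 114, then Collector T 98, then Collector C 89, then Collector L 43.
Collector J wins with the top bid and pays the second-highest, 98.
Surplus = 114 − 98 = 16.

16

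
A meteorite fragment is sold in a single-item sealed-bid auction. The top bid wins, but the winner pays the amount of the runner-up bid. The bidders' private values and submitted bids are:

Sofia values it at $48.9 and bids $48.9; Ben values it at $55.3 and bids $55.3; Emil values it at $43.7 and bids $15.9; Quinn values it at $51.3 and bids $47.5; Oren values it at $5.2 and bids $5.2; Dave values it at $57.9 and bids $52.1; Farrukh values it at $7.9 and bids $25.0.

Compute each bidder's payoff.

Sofia $0.0, Ben $3.2, Emil $0.0, Quinn $0.0, Oren $0.0, Dave $0.0, Farrukh $0.0.

Ordered from highest: Ben $55.3 > Dave $52.1 > Sofia $48.9 > Quinn $47.5 > Farrukh $25.0 > Emil $15.9 > Oren $5.2.
Ben has the top bid and wins; the price is the second-highest bid, $52.1.
Ben's payoff = $55.3 − $52.1 = $3.2. All other bidders lose, so their payoff is 0.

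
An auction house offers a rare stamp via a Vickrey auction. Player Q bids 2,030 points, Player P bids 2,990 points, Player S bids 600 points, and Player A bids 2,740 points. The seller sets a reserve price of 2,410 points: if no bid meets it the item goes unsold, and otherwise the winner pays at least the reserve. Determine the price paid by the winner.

2,740 points

Sorted high to low: Player P 2,990 points, then Player A 2,740 points, then Player Q 2,030 points, then Player S 600 points.
Player P has the highest bid, so Player P wins.
The second-highest bid is 2,740 points, which exceeds the reserve, so that sets the price.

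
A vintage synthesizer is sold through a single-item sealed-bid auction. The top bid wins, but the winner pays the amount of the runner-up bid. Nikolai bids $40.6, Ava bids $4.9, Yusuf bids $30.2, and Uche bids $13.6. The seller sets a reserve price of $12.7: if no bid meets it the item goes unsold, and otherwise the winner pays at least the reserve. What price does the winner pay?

Ordered from highest: Nikolai $40.6; Yusuf $30.2; Uche $13.6; Ava $4.9.
Nikolai has the highest bid, so Nikolai wins.
The second-highest bid is $30.2, which exceeds the reserve, so that sets the price.

Price paid: $30.2.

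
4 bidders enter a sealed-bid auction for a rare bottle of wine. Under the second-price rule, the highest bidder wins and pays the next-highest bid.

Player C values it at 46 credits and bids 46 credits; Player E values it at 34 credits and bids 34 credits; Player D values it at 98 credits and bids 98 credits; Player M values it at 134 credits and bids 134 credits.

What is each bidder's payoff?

Payoffs: Player C 0 credits, Player E 0 credits, Player D 0 credits, Player M 36 credits.

Ranking the bids: Player M 134 credits; Player D 98 credits; Player C 46 credits; Player E 34 credits.
Player M has the top bid and wins; the price is the second-highest bid, 98 credits.
Player M's payoff = 134 credits − 98 credits = 36 credits. All other bidders lose, so their payoff is 0.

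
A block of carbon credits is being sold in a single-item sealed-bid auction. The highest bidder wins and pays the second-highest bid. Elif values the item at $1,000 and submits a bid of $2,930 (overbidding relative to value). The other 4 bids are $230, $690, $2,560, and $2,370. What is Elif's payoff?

Elif's payoff: -$1,560.

Highest competing bid: $2,560.
Elif's bid $2,930 is the highest overall, so Elif wins and pays the second-highest bid, $2,560.
Payoff = value − price = $1,000 − $2,560 = -$1,560.
Overbidding won the item at a price above value — truthful bidding would have avoided this loss.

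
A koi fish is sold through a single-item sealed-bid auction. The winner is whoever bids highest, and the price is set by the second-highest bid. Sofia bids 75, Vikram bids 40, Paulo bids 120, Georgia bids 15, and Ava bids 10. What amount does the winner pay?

Price paid: 75.

Ordered from highest: Paulo 120, then Sofia 75, then Vikram 40, then Georgia 15, then Ava 10.
Paulo has the highest bid, so Paulo wins.
The second-highest bid is 75, so that is what Paulo pays.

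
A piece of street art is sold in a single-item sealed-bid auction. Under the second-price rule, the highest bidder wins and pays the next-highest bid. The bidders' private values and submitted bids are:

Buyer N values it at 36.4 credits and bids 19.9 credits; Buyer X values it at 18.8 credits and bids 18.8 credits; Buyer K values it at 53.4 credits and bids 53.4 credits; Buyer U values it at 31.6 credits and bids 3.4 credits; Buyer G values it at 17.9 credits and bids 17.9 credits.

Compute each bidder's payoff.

Payoffs: Buyer N 0.0 credits, Buyer X 0.0 credits, Buyer K 33.5 credits, Buyer U 0.0 credits, Buyer G 0.0 credits.

Ordered from highest: Buyer K 53.4 credits, then Buyer N 19.9 credits, then Buyer X 18.8 credits, then Buyer G 17.9 credits, then Buyer U 3.4 credits.
Buyer K has the top bid and wins; the price is the second-highest bid, 19.9 credits.
Buyer K's payoff = 53.4 credits − 19.9 credits = 33.5 credits. All other bidders lose, so their payoff is 0.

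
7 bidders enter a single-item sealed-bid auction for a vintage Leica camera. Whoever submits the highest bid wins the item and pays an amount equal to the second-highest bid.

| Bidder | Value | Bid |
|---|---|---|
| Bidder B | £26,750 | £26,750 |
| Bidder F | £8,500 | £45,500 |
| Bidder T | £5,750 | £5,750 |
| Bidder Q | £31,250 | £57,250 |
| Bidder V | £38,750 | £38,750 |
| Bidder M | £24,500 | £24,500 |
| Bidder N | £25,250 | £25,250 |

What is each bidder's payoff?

Bids in descending order: Bidder Q £57,250; Bidder F £45,500; Bidder V £38,750; Bidder B £26,750; Bidder N £25,250; Bidder M £24,500; Bidder T £5,750.
Bidder Q has the top bid and wins; the price is the second-highest bid, £45,500.
Bidder Q's payoff = £31,250 − £45,500 = -£14,250. All other bidders lose, so their payoff is 0.

Payoffs: Bidder B £0, Bidder F £0, Bidder T £0, Bidder Q -£14,250, Bidder V £0, Bidder M £0, Bidder N £0.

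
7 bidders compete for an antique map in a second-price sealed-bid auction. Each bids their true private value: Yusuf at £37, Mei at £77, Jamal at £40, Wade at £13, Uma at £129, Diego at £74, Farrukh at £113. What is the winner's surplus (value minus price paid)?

Sorted high to low: Uma £129, then Farrukh £113, then Mei £77, then Diego £74, then Jamal £40, then Yusuf £37, then Wade £13.
Uma wins with the top bid and pays the second-highest, £113.
Surplus = £129 − £113 = £16.

£16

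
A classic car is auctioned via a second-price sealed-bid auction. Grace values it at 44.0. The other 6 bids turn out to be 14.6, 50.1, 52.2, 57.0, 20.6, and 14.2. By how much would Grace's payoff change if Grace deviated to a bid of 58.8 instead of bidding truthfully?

The highest competing bid is 57.0.
Bidding truthfully at 44.0: the top bid is 57.0 (a rival), so Grace loses. Payoff = 0.0.
Bidding 58.8: Grace has the top bid, wins, and pays the second-highest bid 57.0. Payoff = 44.0 − 57.0 = -13.0.
Change = -13.0 − 0.0 = -13.0.

-13.0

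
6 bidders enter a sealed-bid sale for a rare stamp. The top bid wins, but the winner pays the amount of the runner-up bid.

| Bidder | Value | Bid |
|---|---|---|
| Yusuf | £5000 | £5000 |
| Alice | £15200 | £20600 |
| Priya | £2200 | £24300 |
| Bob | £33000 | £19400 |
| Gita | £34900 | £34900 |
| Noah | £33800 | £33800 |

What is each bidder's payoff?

Payoffs: Yusuf £0, Alice £0, Priya £0, Bob £0, Gita £1100, Noah £0.

Ranking the bids: Gita £34900, then Noah £33800, then Priya £24300, then Alice £20600, then Bob £19400, then Yusuf £5000.
Gita has the top bid and wins; the price is the second-highest bid, £33800.
Gita's payoff = £34900 − £33800 = £1100. All other bidders lose, so their payoff is 0.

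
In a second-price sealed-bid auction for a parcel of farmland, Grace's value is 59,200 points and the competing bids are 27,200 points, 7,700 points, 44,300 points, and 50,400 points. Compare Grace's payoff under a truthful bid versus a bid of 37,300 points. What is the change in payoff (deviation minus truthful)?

The highest competing bid is 50,400 points.
Bidding truthfully at 59,200 points: Grace has the top bid, wins, and pays the second-highest bid 50,400 points. Payoff = 59,200 points − 50,400 points = 8,800 points.
Bidding 37,300 points: the top bid is 50,400 points (a rival), so Grace loses. Payoff = 0 points.
Change = 0 points − 8,800 points = -8,800 points.

-8,800 points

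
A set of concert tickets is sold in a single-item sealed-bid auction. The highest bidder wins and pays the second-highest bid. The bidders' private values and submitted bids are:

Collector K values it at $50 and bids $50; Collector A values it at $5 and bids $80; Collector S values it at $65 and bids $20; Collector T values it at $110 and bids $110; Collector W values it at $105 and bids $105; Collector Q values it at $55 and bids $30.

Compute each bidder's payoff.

Sorted high to low: Collector T $110; Collector W $105; Collector A $80; Collector K $50; Collector Q $30; Collector S $20.
Collector T has the top bid and wins; the price is the second-highest bid, $105.
Collector T's payoff = $110 − $105 = $5. All other bidders lose, so their payoff is 0.

Payoffs: Collector K $0, Collector A $0, Collector S $0, Collector T $5, Collector W $0, Collector Q $0.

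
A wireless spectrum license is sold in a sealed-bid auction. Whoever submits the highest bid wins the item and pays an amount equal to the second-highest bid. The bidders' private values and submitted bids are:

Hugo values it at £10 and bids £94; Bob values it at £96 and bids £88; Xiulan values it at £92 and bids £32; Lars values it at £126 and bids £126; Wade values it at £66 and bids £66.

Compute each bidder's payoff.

Hugo £0, Bob £0, Xiulan £0, Lars £32, Wade £0.

Bids in descending order: Lars £126 > Hugo £94 > Bob £88 > Wade £66 > Xiulan £32.
Lars has the top bid and wins; the price is the second-highest bid, £94.
Lars's payoff = £126 − £94 = £32. All other bidders lose, so their payoff is 0.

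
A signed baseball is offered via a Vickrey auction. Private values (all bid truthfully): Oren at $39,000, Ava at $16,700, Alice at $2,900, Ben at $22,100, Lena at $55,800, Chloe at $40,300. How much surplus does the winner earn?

Surplus = $15,500.

Bids in descending order: Lena $55,800; Chloe $40,300; Oren $39,000; Ben $22,100; Ava $16,700; Alice $2,900.
Lena wins with the top bid and pays the second-highest, $40,300.
Surplus = $55,800 − $40,300 = $15,500.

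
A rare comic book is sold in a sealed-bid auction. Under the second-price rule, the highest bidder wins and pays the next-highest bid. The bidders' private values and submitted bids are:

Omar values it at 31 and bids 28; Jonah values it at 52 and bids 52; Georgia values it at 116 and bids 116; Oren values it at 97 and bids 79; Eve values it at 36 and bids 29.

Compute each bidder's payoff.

Sorted high to low: Georgia 116; Oren 79; Jonah 52; Eve 29; Omar 28.
Georgia has the top bid and wins; the price is the second-highest bid, 79.
Georgia's payoff = 116 − 79 = 37. All other bidders lose, so their payoff is 0.

Omar 0, Jonah 0, Georgia 37, Oren 0, Eve 0.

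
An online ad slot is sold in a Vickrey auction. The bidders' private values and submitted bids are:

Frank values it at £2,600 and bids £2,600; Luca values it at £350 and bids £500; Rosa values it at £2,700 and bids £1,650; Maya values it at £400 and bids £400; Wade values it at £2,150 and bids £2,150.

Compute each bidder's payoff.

Frank £450, Luca £0, Rosa £0, Maya £0, Wade £0.

Ranking the bids: Frank £2,600; Wade £2,150; Rosa £1,650; Luca £500; Maya £400.
Frank has the top bid and wins; the price is the second-highest bid, £2,150.
Frank's payoff = £2,600 − £2,150 = £450. All other bidders lose, so their payoff is 0.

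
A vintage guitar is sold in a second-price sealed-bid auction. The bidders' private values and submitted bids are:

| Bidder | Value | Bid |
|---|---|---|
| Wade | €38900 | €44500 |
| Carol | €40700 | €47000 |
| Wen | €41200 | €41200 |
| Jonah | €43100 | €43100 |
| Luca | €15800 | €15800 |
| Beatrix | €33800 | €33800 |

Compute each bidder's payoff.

Ranking the bids: Carol €47000 > Wade €44500 > Jonah €43100 > Wen €41200 > Beatrix €33800 > Luca €15800.
Carol has the top bid and wins; the price is the second-highest bid, €44500.
Carol's payoff = €40700 − €44500 = -€3800. All other bidders lose, so their payoff is 0.

Payoffs: Wade €0, Carol -€3800, Wen €0, Jonah €0, Luca €0, Beatrix €0.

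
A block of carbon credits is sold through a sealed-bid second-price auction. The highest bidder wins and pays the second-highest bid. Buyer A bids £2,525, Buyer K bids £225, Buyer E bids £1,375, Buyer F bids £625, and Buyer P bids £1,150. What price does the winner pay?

The winner pays £1,375.

Sorted high to low: Buyer A £2,525 > Buyer E £1,375 > Buyer P £1,150 > Buyer F £625 > Buyer K £225.
Buyer A has the highest bid, so Buyer A wins.
The second-highest bid is £1,375, so that is what Buyer A pays.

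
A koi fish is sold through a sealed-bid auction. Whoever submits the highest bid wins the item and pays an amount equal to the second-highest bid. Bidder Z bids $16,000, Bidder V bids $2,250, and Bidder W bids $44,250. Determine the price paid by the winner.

Ranking the bids: Bidder W $44,250, then Bidder Z $16,000, then Bidder V $2,250.
Bidder W has the highest bid, so Bidder W wins.
The second-highest bid is $16,000, so that is what Bidder W pays.

Price paid: $16,000.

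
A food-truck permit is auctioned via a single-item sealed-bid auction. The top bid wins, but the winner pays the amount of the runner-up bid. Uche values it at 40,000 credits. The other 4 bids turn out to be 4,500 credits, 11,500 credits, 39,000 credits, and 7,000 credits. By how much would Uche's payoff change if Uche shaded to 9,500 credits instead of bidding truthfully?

The highest competing bid is 39,000 credits.
Bidding truthfully at 40,000 credits: Uche has the top bid, wins, and pays the second-highest bid 39,000 credits. Payoff = 40,000 credits − 39,000 credits = 1,000 credits.
Bidding 9,500 credits: the top bid is 39,000 credits (a rival), so Uche loses. Payoff = 0 credits.
Change = 0 credits − 1,000 credits = -1,000 credits.

Payoff change: -1,000 credits.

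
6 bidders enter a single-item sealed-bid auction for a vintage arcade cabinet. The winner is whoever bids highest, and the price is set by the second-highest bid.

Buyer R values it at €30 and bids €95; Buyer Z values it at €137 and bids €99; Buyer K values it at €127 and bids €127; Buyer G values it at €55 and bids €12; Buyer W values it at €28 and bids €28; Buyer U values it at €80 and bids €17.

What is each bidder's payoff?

Payoffs: Buyer R €0, Buyer Z €0, Buyer K €28, Buyer G €0, Buyer W €0, Buyer U €0.

Bids in descending order: Buyer K €127 > Buyer Z €99 > Buyer R €95 > Buyer W €28 > Buyer U €17 > Buyer G €12.
Buyer K has the top bid and wins; the price is the second-highest bid, €99.
Buyer K's payoff = €127 − €99 = €28. All other bidders lose, so their payoff is 0.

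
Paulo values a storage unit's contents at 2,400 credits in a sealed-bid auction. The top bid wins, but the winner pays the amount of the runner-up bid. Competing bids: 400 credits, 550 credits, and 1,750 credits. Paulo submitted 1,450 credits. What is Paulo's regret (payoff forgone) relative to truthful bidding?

Regret: 650 credits.

The highest competing bid is 1,750 credits.
Bidding truthfully at 2,400 credits: Paulo has the top bid, wins, and pays the second-highest bid 1,750 credits. Payoff = 2,400 credits − 1,750 credits = 650 credits.
Bidding 1,450 credits: the top bid is 1,750 credits (a rival), so Paulo loses. Payoff = 0 credits.
Regret = truthful payoff − actual payoff = 650 credits − 0 credits = 650 credits.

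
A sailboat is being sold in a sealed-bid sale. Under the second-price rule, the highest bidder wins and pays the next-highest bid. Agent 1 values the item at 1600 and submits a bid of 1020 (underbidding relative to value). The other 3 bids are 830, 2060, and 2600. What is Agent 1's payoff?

Payoff = 0.

Highest competing bid: 2600.
Agent 1's bid 1020 is not the highest, so Agent 1 loses, pays nothing, and earns zero payoff.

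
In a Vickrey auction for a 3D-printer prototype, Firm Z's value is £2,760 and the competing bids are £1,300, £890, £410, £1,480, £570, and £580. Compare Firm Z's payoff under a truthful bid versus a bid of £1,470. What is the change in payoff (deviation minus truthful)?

The highest competing bid is £1,480.
Bidding truthfully at £2,760: Firm Z has the top bid, wins, and pays the second-highest bid £1,480. Payoff = £2,760 − £1,480 = £1,280.
Bidding £1,470: the top bid is £1,480 (a rival), so Firm Z loses. Payoff = £0.
Change = £0 − £1,280 = -£1,280.
This is the dominant-strategy logic: truthful bidding weakly beats any alternative.

-£1,280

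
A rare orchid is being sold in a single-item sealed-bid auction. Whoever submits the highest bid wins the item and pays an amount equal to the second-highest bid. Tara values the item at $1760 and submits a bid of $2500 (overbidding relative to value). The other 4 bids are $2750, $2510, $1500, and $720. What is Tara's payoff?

Tara's payoff: $0.

Highest competing bid: $2750.
Tara's bid $2500 is not the highest, so Tara loses, pays nothing, and earns zero payoff.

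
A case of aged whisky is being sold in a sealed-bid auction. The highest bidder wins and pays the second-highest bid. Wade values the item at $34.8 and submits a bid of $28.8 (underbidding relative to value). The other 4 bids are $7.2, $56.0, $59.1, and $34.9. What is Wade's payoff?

Payoff = $0.0.

Highest competing bid: $59.1.
Wade's bid $28.8 is not the highest, so Wade loses, pays nothing, and earns zero payoff.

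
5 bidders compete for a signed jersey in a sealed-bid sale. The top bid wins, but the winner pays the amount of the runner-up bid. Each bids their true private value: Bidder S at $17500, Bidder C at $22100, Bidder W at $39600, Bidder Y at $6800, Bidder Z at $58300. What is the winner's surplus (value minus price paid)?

Winner's surplus: $18700.

Ordered from highest: Bidder Z $58300, then Bidder W $39600, then Bidder C $22100, then Bidder S $17500, then Bidder Y $6800.
Bidder Z wins with the top bid and pays the second-highest, $39600.
Surplus = $58300 − $39600 = $18700.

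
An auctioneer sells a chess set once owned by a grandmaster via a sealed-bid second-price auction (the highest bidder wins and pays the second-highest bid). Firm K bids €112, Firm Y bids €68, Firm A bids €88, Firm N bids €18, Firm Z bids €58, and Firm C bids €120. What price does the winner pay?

€112

Ordered from highest: Firm C €120, then Firm K €112, then Firm A €88, then Firm Y €68, then Firm Z €58, then Firm N €18.
Firm C is the highest bidder, so Firm C wins.
Under the second-price rule, the price is the second-highest bid: €112.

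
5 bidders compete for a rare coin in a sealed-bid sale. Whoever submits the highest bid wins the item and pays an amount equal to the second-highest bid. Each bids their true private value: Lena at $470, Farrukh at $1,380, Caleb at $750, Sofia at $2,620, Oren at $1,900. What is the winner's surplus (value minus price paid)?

$720

Ranking the bids: Sofia $2,620 > Oren $1,900 > Farrukh $1,380 > Caleb $750 > Lena $470.
Sofia wins with the top bid and pays the second-highest, $1,900.
Surplus = $2,620 − $1,900 = $720.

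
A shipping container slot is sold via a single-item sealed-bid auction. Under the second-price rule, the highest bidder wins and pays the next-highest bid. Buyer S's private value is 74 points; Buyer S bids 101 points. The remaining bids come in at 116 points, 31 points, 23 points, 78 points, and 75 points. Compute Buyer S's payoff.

Buyer S's payoff: 0 points.

Highest competing bid: 116 points.
Buyer S's bid 101 points is not the highest, so Buyer S loses, pays nothing, and earns zero payoff.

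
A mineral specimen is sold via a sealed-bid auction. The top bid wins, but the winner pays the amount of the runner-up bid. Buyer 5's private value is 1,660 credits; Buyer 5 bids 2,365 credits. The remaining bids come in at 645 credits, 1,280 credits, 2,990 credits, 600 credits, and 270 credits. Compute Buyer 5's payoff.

0 credits

Highest competing bid: 2,990 credits.
Buyer 5's bid 2,365 credits is not the highest, so Buyer 5 loses, pays nothing, and earns zero payoff.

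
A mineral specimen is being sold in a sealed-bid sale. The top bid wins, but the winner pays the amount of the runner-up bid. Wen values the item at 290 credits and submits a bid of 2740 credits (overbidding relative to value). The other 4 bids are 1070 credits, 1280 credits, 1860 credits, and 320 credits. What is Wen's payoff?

Highest competing bid: 1860 credits.
Wen's bid 2740 credits is the highest overall, so Wen wins and pays the second-highest bid, 1860 credits.
Payoff = value − price = 290 credits − 1860 credits = -1570 credits.

Payoff = -1570 credits.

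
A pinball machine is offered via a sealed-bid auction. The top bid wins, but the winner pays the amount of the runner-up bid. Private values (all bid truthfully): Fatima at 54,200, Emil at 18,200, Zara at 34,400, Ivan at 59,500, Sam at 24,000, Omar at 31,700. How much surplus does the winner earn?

Winner's surplus: 5,300.

Ranking the bids: Ivan 59,500, then Fatima 54,200, then Zara 34,400, then Omar 31,700, then Sam 24,000, then Emil 18,200.
Ivan wins with the top bid and pays the second-highest, 54,200.
Surplus = 59,500 − 54,200 = 5,300.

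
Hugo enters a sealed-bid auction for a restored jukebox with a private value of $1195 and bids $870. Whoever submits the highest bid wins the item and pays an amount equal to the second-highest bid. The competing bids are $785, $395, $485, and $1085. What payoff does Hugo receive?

Hugo's payoff: $0.

Highest competing bid: $1085.
Hugo's bid $870 is not the highest, so Hugo loses, pays nothing, and earns zero payoff.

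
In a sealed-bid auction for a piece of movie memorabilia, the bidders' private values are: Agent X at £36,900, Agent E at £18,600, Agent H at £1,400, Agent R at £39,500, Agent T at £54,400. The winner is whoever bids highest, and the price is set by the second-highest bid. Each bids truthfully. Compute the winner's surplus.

Winner's surplus: £14,900.

Bids in descending order: Agent T £54,400 > Agent R £39,500 > Agent X £36,900 > Agent E £18,600 > Agent H £1,400.
Agent T wins with the top bid and pays the second-highest, £39,500.
Surplus = £54,400 − £39,500 = £14,900.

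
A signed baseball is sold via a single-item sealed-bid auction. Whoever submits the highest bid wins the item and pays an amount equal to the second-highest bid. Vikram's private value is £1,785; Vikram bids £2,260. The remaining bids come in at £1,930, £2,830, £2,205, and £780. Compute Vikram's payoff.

Highest competing bid: £2,830.
Vikram's bid £2,260 is not the highest, so Vikram loses, pays nothing, and earns zero payoff.

Vikram's payoff: £0.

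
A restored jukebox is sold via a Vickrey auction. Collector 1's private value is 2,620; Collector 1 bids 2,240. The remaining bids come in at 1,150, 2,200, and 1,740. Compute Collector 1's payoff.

Highest competing bid: 2,200.
Collector 1's bid 2,240 is the highest overall, so Collector 1 wins and pays the second-highest bid, 2,200.
Payoff = value − price = 2,620 − 2,200 = 420.

Payoff = 420.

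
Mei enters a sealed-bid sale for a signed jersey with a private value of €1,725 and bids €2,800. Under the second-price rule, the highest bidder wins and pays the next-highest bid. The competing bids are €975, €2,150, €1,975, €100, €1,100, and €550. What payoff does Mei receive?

Highest competing bid: €2,150.
Mei's bid €2,800 is the highest overall, so Mei wins and pays the second-highest bid, €2,150.
Payoff = value − price = €1,725 − €2,150 = -€425.
Overbidding won the item at a price above value — truthful bidding would have avoided this loss.

Payoff = -€425.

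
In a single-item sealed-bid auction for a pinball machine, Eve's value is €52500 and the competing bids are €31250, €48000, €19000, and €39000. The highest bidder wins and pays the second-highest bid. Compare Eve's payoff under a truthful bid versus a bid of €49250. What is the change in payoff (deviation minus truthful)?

Payoff change: €0.

The highest competing bid is €48000.
Bidding truthfully at €52500: Eve has the top bid, wins, and pays the second-highest bid €48000. Payoff = €52500 − €48000 = €4500.
Bidding €49250: Eve has the top bid, wins, and pays the second-highest bid €48000. Payoff = €52500 − €48000 = €4500.
Change = €4500 − €4500 = €0.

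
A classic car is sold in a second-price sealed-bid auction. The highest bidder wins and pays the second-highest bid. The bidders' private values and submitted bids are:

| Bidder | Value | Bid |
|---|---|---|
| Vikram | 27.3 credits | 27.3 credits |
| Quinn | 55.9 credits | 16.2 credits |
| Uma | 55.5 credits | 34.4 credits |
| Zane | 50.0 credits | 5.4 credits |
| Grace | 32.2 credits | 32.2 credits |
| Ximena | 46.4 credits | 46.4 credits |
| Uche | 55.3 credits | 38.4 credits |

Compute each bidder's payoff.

Ordered from highest: Ximena 46.4 credits; Uche 38.4 credits; Uma 34.4 credits; Grace 32.2 credits; Vikram 27.3 credits; Quinn 16.2 credits; Zane 5.4 credits.
Ximena has the top bid and wins; the price is the second-highest bid, 38.4 credits.
Ximena's payoff = 46.4 credits − 38.4 credits = 8.0 credits. All other bidders lose, so their payoff is 0.

Vikram 0.0 credits, Quinn 0.0 credits, Uma 0.0 credits, Zane 0.0 credits, Grace 0.0 credits, Ximena 8.0 credits, Uche 0.0 credits.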